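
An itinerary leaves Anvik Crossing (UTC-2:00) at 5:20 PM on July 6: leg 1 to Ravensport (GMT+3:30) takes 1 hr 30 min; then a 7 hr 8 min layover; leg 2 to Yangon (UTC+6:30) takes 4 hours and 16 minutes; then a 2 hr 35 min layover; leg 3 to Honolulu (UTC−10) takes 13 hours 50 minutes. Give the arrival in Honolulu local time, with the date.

2:39 PM on July 7

Convert departure to UTC: 5:20 PM + 2:00 = 7:20 PM UTC on Jul 6.
Add 1 hour and 30 minutes leg 1 → 8:50 PM UTC.
Add 7 hours 8 minutes layover in Ravensport → 3:58 AM UTC (Jul 7).
Add 4 hours 16 minutes leg 2 → 8:14 AM UTC.
Add 2 hours 35 minutes layover in Yangon → 10:49 AM UTC.
Add 13 hours 50 minutes leg 3 → 12:39 AM UTC (Jul 8).
Honolulu is UTC−10:00, so local arrival = 12:39 AM − 10:00 = 2:39 PM on Jul 7.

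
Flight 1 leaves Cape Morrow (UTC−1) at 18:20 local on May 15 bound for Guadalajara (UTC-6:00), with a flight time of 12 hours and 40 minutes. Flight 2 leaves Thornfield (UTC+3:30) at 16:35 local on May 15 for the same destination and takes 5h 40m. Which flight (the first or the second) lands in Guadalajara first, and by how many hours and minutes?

Flight 1 in UTC: 18:20 + 1:00 = 19:20 on May 15.
+12 hours 40 minutes → arrive 08:00 UTC on May 16.
Flight 2 in UTC: 16:35 − 3:30 = 13:05 on May 15.
+5 hours and 40 minutes → arrive 18:45 UTC on May 15.
Flight 2 lands earlier by 13 hours 15 minutes.

the second, by 13 hours 15 minutes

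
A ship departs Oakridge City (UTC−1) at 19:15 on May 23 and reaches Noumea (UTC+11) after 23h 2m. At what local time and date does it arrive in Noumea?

Noumea is 12:00 ahead of Oakridge City.
After 23 hours and 2 minutes it is 18:17 (May 24) in Oakridge City.
Shift by the zone difference: 18:17 + 12:00 = 06:17 on May 25 in Noumea.

06:17 on May 25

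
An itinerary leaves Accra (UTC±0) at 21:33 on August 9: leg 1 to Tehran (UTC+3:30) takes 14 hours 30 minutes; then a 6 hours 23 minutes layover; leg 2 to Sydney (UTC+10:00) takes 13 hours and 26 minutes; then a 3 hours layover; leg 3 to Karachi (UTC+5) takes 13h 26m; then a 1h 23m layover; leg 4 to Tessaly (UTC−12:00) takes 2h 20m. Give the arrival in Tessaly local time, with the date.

16:01 on August 11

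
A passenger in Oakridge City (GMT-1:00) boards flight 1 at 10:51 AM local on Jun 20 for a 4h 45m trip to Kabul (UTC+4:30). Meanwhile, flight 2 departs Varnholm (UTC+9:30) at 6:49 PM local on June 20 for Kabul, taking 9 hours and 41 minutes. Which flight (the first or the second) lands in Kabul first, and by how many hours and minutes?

the first, by 2 hours 24 minutes

Flight 1 in UTC: 10:51 AM + 1:00 = 11:51 AM on Jun 20.
+4 hours and 45 minutes → arrive 4:36 PM UTC on Jun 20.
Flight 2 in UTC: 6:49 PM − 9:30 = 9:19 AM on Jun 20.
+9 hours 41 minutes → arrive 7:00 PM UTC on Jun 20.
Flight 1 lands earlier by 2 hours 24 minutes.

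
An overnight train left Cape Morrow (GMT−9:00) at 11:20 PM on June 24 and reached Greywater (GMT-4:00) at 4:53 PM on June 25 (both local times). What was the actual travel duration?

12 hours 33 minutes

Departure in UTC: 11:20 PM + 9:00 = 8:20 AM on Jun 25.
Arrival in UTC: 4:53 PM + 4:00 = 8:53 PM on Jun 25.
Elapsed = 8:53 PM − 8:20 AM = 12 hours 33 minutes.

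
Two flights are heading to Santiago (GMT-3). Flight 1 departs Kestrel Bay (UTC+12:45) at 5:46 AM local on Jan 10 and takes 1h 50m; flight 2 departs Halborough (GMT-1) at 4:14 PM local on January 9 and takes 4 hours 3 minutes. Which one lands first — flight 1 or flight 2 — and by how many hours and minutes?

the first, by 2 hours 26 minutes

Flight 1 in UTC: 5:46 AM − 12:45 = 5:01 PM on Jan 9.
+1 hour 50 minutes → arrive 6:51 PM UTC on Jan 9.
Flight 2 in UTC: 4:14 PM + 1:00 = 5:14 PM on Jan 9.
+4 hours and 3 minutes → arrive 9:17 PM UTC on Jan 9.
Flight 1 lands earlier by 2 hours 26 minutes.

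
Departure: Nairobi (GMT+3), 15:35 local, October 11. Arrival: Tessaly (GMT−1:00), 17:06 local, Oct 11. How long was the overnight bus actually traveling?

Tessaly is 4:00 behind Nairobi.
Clock-face elapsed time (ignoring zones) is 1 hour 31 minutes.
Actual elapsed = 1 hour 31 minutes + 4:00 = 5 hours 31 minutes.

5 hours 31 minutes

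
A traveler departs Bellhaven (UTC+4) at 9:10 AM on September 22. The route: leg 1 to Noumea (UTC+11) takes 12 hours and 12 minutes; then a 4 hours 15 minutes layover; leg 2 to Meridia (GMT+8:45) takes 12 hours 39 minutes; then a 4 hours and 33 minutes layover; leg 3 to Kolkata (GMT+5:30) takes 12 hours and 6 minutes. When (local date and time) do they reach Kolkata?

Convert departure to UTC: 9:10 AM − 4:00 = 5:10 AM UTC on Sep 22.
Add 12 hours 12 minutes leg 1 → 5:22 PM UTC.
Add 4 hours 15 minutes layover in Noumea → 9:37 PM UTC.
Add 12 hours 39 minutes leg 2 → 10:16 AM UTC (Sep 23).
Add 4 hours and 33 minutes layover in Meridia → 2:49 PM UTC.
Add 12 hours and 6 minutes leg 3 → 2:55 AM UTC (Sep 24).
Kolkata is UTC+5:30, so local arrival = 2:55 AM + 5:30 = 8:25 AM on Sep 24.

8:25 AM on September 24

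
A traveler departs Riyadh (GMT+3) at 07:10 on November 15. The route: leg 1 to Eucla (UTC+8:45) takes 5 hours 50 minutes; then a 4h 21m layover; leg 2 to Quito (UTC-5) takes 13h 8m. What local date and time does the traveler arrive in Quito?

Convert departure to UTC: 07:10 − 3:00 = 04:10 UTC on Nov 15.
Add 5 hours and 50 minutes leg 1 → 10:00 UTC.
Add 4 hours 21 minutes layover in Eucla → 14:21 UTC.
Add 13 hours and 8 minutes leg 2 → 03:29 UTC (Nov 16).
Quito is UTC−5:00, so local arrival = 03:29 − 5:00 = 22:29 on Nov 15.

22:29 on November 15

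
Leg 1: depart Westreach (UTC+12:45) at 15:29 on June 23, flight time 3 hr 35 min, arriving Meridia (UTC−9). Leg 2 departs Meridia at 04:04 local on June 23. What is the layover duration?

6 hours 45 minutes

Convert departure to UTC: 15:29 − 12:45 = 02:44 UTC on Jun 23.
Add 3 hours and 35 minutes flight time → 06:19 UTC.
Meridia is UTC−9:00, so local arrival = 06:19 − 9:00 = 21:19 on Jun 22.
Layover = 04:04 − 21:19 (+1 day) = 6 hours 45 minutes.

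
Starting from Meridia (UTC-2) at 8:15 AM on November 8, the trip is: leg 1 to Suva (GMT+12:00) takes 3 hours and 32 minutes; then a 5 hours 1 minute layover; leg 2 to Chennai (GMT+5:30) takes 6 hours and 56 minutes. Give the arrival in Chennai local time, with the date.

7:14 AM on Nov 9

Convert departure to UTC: 8:15 AM + 2:00 = 10:15 AM UTC on Nov 8.
Add 3 hours 32 minutes leg 1 → 1:47 PM UTC.
Add 5 hours and 1 minute layover in Suva → 6:48 PM UTC.
Add 6 hours 56 minutes leg 2 → 1:44 AM UTC (Nov 9).
Chennai is UTC+5:30, so local arrival = 1:44 AM + 5:30 = 7:14 AM on Nov 9.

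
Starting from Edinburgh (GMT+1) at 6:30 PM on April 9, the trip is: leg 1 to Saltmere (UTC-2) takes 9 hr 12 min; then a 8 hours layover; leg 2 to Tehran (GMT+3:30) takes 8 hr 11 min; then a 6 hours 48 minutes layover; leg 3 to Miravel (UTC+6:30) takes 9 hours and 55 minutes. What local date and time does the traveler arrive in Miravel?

Convert departure to UTC: 6:30 PM − 1:00 = 5:30 PM UTC on Apr 9.
Add 9 hours and 12 minutes leg 1 → 2:42 AM UTC (Apr 10).
Add 8 hours layover in Saltmere → 10:42 AM UTC.
Add 8 hours 11 minutes leg 2 → 6:53 PM UTC.
Add 6 hours 48 minutes layover in Tehran → 1:41 AM UTC (Apr 11).
Add 9 hours and 55 minutes leg 3 → 11:36 AM UTC.
Miravel is UTC+6:30, so local arrival = 11:36 AM + 6:30 = 6:06 PM on Apr 11.

6:06 PM on Apr 11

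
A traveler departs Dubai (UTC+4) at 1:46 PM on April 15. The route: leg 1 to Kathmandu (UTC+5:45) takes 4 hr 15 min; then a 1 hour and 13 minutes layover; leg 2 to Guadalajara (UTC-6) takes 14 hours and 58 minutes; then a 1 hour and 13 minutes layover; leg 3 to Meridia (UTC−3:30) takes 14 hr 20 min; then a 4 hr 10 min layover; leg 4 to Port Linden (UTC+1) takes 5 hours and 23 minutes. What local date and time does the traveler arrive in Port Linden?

8:18 AM on April 17

Convert departure to UTC: 1:46 PM − 4:00 = 9:46 AM UTC on Apr 15.
Add 4 hours 15 minutes leg 1 → 2:01 PM UTC.
Add 1 hour and 13 minutes layover in Kathmandu → 3:14 PM UTC.
Add 14 hours and 58 minutes leg 2 → 6:12 AM UTC (Apr 16).
Add 1 hour and 13 minutes layover in Guadalajara → 7:25 AM UTC.
Add 14 hours 20 minutes leg 3 → 9:45 PM UTC.
Add 4 hours and 10 minutes layover in Meridia → 1:55 AM UTC (Apr 17).
Add 5 hours and 23 minutes leg 4 → 7:18 AM UTC.
Port Linden is UTC+1:00, so local arrival = 7:18 AM + 1:00 = 8:18 AM on Apr 17.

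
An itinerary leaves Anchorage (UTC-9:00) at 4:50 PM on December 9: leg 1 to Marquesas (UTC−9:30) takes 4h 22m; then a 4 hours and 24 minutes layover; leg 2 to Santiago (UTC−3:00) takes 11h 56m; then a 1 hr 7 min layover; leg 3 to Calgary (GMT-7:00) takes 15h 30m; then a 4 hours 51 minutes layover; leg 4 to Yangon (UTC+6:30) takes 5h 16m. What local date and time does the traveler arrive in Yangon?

7:46 AM on December 12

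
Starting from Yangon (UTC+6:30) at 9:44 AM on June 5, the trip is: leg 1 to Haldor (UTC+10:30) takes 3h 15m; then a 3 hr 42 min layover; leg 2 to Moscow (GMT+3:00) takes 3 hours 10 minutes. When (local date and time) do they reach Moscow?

4:21 PM on June 5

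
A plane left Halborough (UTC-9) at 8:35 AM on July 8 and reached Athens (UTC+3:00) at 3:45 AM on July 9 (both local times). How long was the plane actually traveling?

Departure in UTC: 8:35 AM + 9:00 = 5:35 PM on Jul 8.
Arrival in UTC: 3:45 AM − 3:00 = 12:45 AM on Jul 9.
Elapsed = 12:45 AM − 5:35 PM (+1 day) = 7 hours 10 minutes.

7 hours 10 minutes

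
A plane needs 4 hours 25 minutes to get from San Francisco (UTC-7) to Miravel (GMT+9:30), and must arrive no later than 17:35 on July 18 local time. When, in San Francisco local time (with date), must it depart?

20:40 on July 17

Target arrival in UTC: 17:35 − 9:30 = 08:05 on Jul 18.
Subtract 4 hours and 25 minutes → departure 03:40 UTC on Jul 18.
San Francisco is UTC−7:00: 03:40 − 7:00 = 20:40 on Jul 17.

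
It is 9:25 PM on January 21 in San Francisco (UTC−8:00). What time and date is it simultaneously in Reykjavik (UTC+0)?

5:25 AM on Jan 22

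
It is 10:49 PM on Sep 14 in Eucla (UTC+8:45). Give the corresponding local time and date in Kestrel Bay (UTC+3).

5:04 PM on Sep 14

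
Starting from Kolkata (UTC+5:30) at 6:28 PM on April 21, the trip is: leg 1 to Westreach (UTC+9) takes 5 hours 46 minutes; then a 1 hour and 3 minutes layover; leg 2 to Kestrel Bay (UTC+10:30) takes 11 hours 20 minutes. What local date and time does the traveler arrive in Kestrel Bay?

Convert departure to UTC: 6:28 PM − 5:30 = 12:58 PM UTC on Apr 21.
Add 5 hours 46 minutes leg 1 → 6:44 PM UTC.
Add 1 hour 3 minutes layover in Westreach → 7:47 PM UTC.
Add 11 hours 20 minutes leg 2 → 7:07 AM UTC (Apr 22).
Kestrel Bay is UTC+10:30, so local arrival = 7:07 AM + 10:30 = 5:37 PM on Apr 22.

5:37 PM on April 22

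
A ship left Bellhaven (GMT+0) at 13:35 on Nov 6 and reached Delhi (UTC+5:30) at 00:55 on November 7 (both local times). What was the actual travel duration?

Departure is already UTC: 13:35 on Nov 6.
Arrival in UTC: 00:55 − 5:30 = 19:25 on Nov 6.
Elapsed = 19:25 − 13:35 = 5 hours 50 minutes.

5 hours 50 minutes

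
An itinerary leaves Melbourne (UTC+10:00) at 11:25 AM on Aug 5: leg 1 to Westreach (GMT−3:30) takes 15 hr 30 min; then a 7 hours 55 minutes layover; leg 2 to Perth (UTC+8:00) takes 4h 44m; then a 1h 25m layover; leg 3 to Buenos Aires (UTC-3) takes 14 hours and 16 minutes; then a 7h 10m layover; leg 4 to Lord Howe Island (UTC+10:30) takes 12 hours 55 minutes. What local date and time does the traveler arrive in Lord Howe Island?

Convert departure to UTC: 11:25 AM − 10:00 = 1:25 AM UTC on Aug 5.
Add 15 hours 30 minutes leg 1 → 4:55 PM UTC.
Add 7 hours and 55 minutes layover in Westreach → 12:50 AM UTC (Aug 6).
Add 4 hours 44 minutes leg 2 → 5:34 AM UTC.
Add 1 hour 25 minutes layover in Perth → 6:59 AM UTC.
Add 14 hours 16 minutes leg 3 → 9:15 PM UTC.
Add 7 hours 10 minutes layover in Buenos Aires → 4:25 AM UTC (Aug 7).
Add 12 hours 55 minutes leg 4 → 5:20 PM UTC.
Lord Howe Island is UTC+10:30, so local arrival = 5:20 PM + 10:30 = 3:50 AM on Aug 8.

3:50 AM on August 8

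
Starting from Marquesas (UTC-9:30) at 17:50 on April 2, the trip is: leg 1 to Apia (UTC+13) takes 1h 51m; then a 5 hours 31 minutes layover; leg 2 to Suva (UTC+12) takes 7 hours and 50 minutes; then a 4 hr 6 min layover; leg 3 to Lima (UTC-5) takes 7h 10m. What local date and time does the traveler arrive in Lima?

Convert departure to UTC: 17:50 + 9:30 = 03:20 UTC on Apr 3.
Add 1 hour 51 minutes leg 1 → 05:11 UTC.
Add 5 hours and 31 minutes layover in Apia → 10:42 UTC.
Add 7 hours and 50 minutes leg 2 → 18:32 UTC.
Add 4 hours 6 minutes layover in Suva → 22:38 UTC.
Add 7 hours and 10 minutes leg 3 → 05:48 UTC (Apr 4).
Lima is UTC−5:00, so local arrival = 05:48 − 5:00 = 00:48 on Apr 4.

00:48 on Apr 4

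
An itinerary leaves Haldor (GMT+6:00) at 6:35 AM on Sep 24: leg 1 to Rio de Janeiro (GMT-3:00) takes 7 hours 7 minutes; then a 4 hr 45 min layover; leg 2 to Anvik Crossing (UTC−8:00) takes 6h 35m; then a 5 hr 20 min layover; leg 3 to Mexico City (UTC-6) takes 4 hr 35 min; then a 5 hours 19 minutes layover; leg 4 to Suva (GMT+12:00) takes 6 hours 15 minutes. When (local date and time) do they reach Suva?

Convert departure to UTC: 6:35 AM − 6:00 = 12:35 AM UTC on Sep 24.
Add 7 hours 7 minutes leg 1 → 7:42 AM UTC.
Add 4 hours and 45 minutes layover in Rio de Janeiro → 12:27 PM UTC.
Add 6 hours 35 minutes leg 2 → 7:02 PM UTC.
Add 5 hours and 20 minutes layover in Anvik Crossing → 12:22 AM UTC (Sep 25).
Add 4 hours and 35 minutes leg 3 → 4:57 AM UTC.
Add 5 hours and 19 minutes layover in Mexico City → 10:16 AM UTC.
Add 6 hours and 15 minutes leg 4 → 4:31 PM UTC.
Suva is UTC+12:00, so local arrival = 4:31 PM + 12:00 = 4:31 AM on Sep 26.

4:31 AM on Sep 26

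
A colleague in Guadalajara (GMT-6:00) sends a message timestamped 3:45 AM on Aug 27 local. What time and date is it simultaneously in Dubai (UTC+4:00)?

Dubai is 10:00 ahead of Guadalajara.
Shift by the zone difference: 3:45 AM + 10:00 = 1:45 PM on Aug 27 in Dubai.

1:45 PM on August 27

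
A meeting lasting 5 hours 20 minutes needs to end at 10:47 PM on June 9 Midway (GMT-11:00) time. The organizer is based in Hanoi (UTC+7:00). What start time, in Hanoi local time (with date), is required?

Target end time in UTC: 10:47 PM + 11:00 = 9:47 AM on Jun 10.
Subtract 5 hours 20 minutes → start 4:27 AM UTC on Jun 10.
Hanoi is UTC+7:00: 4:27 AM + 7:00 = 11:27 AM on Jun 10.

11:27 AM on June 10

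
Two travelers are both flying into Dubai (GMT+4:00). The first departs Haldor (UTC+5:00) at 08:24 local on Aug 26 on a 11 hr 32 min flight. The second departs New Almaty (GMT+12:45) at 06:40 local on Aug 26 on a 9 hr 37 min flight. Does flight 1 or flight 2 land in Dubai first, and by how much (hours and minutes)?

Flight 1 in UTC: 08:24 − 5:00 = 03:24 on Aug 26.
+11 hours 32 minutes → arrive 14:56 UTC on Aug 26.
Flight 2 in UTC: 06:40 − 12:45 = 17:55 on Aug 25.
+9 hours 37 minutes → arrive 03:32 UTC on Aug 26.
Flight 2 lands earlier by 11 hours 24 minutes.

the second, by 11 hours 24 minutes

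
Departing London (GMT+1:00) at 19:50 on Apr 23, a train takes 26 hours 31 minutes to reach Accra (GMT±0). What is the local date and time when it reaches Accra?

Accra is 1:00 behind London.
After 26 hours and 31 minutes it is 22:21 (Apr 24) in London.
Shift by the zone difference: 22:21 − 1:00 = 21:21 on Apr 24 in Accra.

21:21 on April 24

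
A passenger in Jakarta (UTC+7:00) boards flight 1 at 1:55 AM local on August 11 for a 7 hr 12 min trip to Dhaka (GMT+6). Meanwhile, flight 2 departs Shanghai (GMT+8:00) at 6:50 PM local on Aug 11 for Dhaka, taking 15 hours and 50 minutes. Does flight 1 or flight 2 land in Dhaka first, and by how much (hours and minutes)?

the first, by 24 hours 33 minutes

Flight 1 in UTC: 1:55 AM − 7:00 = 6:55 PM on Aug 10.
+7 hours and 12 minutes → arrive 2:07 AM UTC on Aug 11.
Flight 2 in UTC: 6:50 PM − 8:00 = 10:50 AM on Aug 11.
+15 hours 50 minutes → arrive 2:40 AM UTC on Aug 12.
Flight 1 lands earlier by 24 hours 33 minutes.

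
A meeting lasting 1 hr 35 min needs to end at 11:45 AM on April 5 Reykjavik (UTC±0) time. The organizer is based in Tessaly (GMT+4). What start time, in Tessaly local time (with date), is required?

2:10 PM on Apr 5

Target end time is already UTC: 11:45 AM on Apr 5.
Subtract 1 hour and 35 minutes → start 10:10 AM UTC on Apr 5.
Tessaly is UTC+4:00: 10:10 AM + 4:00 = 2:10 PM on Apr 5.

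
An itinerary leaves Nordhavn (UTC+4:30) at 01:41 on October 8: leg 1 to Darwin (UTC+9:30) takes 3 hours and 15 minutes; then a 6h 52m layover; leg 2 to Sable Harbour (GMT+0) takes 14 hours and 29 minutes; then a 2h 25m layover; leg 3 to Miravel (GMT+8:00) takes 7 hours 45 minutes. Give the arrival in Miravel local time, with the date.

Convert departure to UTC: 01:41 − 4:30 = 21:11 UTC on Oct 7.
Add 3 hours and 15 minutes leg 1 → 00:26 UTC (Oct 8).
Add 6 hours and 52 minutes layover in Darwin → 07:18 UTC.
Add 14 hours 29 minutes leg 2 → 21:47 UTC.
Add 2 hours 25 minutes layover in Sable Harbour → 00:12 UTC (Oct 9).
Add 7 hours and 45 minutes leg 3 → 07:57 UTC.
Miravel is UTC+8:00, so local arrival = 07:57 + 8:00 = 15:57 on Oct 9.

15:57 on October 9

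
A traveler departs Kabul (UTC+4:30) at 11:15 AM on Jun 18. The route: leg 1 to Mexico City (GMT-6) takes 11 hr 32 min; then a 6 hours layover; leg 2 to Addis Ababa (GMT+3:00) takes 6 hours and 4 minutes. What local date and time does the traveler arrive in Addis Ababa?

Convert departure to UTC: 11:15 AM − 4:30 = 6:45 AM UTC on Jun 18.
Add 11 hours and 32 minutes leg 1 → 6:17 PM UTC.
Add 6 hours layover in Mexico City → 12:17 AM UTC (Jun 19).
Add 6 hours and 4 minutes leg 2 → 6:21 AM UTC.
Addis Ababa is UTC+3:00, so local arrival = 6:21 AM + 3:00 = 9:21 AM on Jun 19.

9:21 AM on June 19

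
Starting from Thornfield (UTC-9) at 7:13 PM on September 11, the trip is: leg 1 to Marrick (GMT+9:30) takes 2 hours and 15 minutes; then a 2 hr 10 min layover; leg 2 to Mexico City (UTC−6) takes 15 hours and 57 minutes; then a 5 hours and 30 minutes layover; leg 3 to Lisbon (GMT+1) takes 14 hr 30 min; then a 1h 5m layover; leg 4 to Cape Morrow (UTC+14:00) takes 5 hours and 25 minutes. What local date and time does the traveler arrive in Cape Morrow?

5:05 PM on September 14

Convert departure to UTC: 7:13 PM + 9:00 = 4:13 AM UTC on Sep 12.
Add 2 hours and 15 minutes leg 1 → 6:28 AM UTC.
Add 2 hours and 10 minutes layover in Marrick → 8:38 AM UTC.
Add 15 hours 57 minutes leg 2 → 12:35 AM UTC (Sep 13).
Add 5 hours and 30 minutes layover in Mexico City → 6:05 AM UTC.
Add 14 hours 30 minutes leg 3 → 8:35 PM UTC.
Add 1 hour 5 minutes layover in Lisbon → 9:40 PM UTC.
Add 5 hours and 25 minutes leg 4 → 3:05 AM UTC (Sep 14).
Cape Morrow is UTC+14:00, so local arrival = 3:05 AM + 14:00 = 5:05 PM on Sep 14.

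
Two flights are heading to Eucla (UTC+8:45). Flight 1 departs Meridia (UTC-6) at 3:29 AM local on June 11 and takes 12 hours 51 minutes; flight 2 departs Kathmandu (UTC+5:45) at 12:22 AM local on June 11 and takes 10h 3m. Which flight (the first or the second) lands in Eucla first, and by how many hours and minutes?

the second, by 17 hours 40 minutes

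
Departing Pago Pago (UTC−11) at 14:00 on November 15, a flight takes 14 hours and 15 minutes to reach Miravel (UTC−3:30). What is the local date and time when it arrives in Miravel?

Convert departure to UTC: 14:00 + 11:00 = 01:00 UTC on Nov 16.
Add 14 hours and 15 minutes travel time → 15:15 UTC.
Miravel is UTC−3:30, so local arrival = 15:15 − 3:30 = 11:45 on Nov 16.

11:45 on Nov 16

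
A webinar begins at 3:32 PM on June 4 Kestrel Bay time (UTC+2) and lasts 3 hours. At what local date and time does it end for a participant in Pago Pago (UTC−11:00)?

Convert start to UTC: 3:32 PM − 2:00 = 1:32 PM UTC on Jun 4.
Add 3 hours duration → 4:32 PM UTC.
Pago Pago is UTC−11:00, so local end time = 4:32 PM − 11:00 = 5:32 AM on Jun 4.

5:32 AM on Jun 4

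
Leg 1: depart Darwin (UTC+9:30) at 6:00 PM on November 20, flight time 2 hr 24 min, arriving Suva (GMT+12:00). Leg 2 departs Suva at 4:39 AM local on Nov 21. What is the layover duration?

Convert departure to UTC: 6:00 PM − 9:30 = 8:30 AM UTC on Nov 20.
Add 2 hours 24 minutes flight time → 10:54 AM UTC.
Suva is UTC+12:00, so local arrival = 10:54 AM + 12:00 = 10:54 PM on Nov 20.
Layover = 4:39 AM − 10:54 PM (+1 day) = 5 hours 45 minutes.

5 hours 45 minutes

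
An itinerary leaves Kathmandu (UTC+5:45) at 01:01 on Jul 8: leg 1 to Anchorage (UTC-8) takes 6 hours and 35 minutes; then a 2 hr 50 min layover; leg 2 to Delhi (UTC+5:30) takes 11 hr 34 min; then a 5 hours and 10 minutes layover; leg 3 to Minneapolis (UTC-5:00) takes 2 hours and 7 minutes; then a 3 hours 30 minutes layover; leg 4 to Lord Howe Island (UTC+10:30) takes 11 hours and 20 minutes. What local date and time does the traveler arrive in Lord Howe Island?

Convert departure to UTC: 01:01 − 5:45 = 19:16 UTC on Jul 7.
Add 6 hours 35 minutes leg 1 → 01:51 UTC (Jul 8).
Add 2 hours 50 minutes layover in Anchorage → 04:41 UTC.
Add 11 hours 34 minutes leg 2 → 16:15 UTC.
Add 5 hours 10 minutes layover in Delhi → 21:25 UTC.
Add 2 hours and 7 minutes leg 3 → 23:32 UTC.
Add 3 hours 30 minutes layover in Minneapolis → 03:02 UTC (Jul 9).
Add 11 hours and 20 minutes leg 4 → 14:22 UTC.
Lord Howe Island is UTC+10:30, so local arrival = 14:22 + 10:30 = 00:52 on Jul 10.

00:52 on Jul 10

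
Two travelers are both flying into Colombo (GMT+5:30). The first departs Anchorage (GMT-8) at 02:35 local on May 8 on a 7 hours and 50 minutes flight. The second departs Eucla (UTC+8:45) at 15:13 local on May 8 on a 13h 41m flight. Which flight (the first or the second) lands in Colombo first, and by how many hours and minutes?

Flight 1 in UTC: 02:35 + 8:00 = 10:35 on May 8.
+7 hours 50 minutes → arrive 18:25 UTC on May 8.
Flight 2 in UTC: 15:13 − 8:45 = 06:28 on May 8.
+13 hours 41 minutes → arrive 20:09 UTC on May 8.
Flight 1 lands earlier by 1 hour 44 minutes.

the first, by 1 hour 44 minutes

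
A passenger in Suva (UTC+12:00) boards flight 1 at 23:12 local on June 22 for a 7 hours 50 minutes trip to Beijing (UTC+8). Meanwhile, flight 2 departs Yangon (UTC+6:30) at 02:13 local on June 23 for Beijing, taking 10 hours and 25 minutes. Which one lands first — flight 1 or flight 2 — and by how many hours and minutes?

the first, by 11 hours 6 minutes

Flight 1 in UTC: 23:12 − 12:00 = 11:12 on Jun 22.
+7 hours 50 minutes → arrive 19:02 UTC on Jun 22.
Flight 2 in UTC: 02:13 − 6:30 = 19:43 on Jun 22.
+10 hours and 25 minutes → arrive 06:08 UTC on Jun 23.
Flight 1 lands earlier by 11 hours 6 minutes.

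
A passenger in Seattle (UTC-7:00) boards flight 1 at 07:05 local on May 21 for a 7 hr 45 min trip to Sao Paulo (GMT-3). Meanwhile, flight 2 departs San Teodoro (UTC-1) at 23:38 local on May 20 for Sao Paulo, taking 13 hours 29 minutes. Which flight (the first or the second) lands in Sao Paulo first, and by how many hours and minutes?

Flight 1 in UTC: 07:05 + 7:00 = 14:05 on May 21.
+7 hours and 45 minutes → arrive 21:50 UTC on May 21.
Flight 2 in UTC: 23:38 + 1:00 = 00:38 on May 21.
+13 hours 29 minutes → arrive 14:07 UTC on May 21.
Flight 2 lands earlier by 7 hours 43 minutes.

the second, by 7 hours 43 minutes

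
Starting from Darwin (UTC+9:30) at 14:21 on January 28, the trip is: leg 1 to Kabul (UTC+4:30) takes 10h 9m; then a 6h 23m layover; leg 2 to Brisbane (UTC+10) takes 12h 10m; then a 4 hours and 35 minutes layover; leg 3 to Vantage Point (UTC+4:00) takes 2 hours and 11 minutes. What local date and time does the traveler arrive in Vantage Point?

20:19 on January 29

Convert departure to UTC: 14:21 − 9:30 = 04:51 UTC on Jan 28.
Add 10 hours and 9 minutes leg 1 → 15:00 UTC.
Add 6 hours 23 minutes layover in Kabul → 21:23 UTC.
Add 12 hours 10 minutes leg 2 → 09:33 UTC (Jan 29).
Add 4 hours 35 minutes layover in Brisbane → 14:08 UTC.
Add 2 hours 11 minutes leg 3 → 16:19 UTC.
Vantage Point is UTC+4:00, so local arrival = 16:19 + 4:00 = 20:19 on Jan 29.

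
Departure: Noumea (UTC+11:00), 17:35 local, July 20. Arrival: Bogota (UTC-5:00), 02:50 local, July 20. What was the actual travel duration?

1 hour 15 minutes

Bogota is 16:00 behind Noumea.
Clock-face elapsed time (ignoring zones) is −14 hours 45 minutes.
Actual elapsed = −14 hours 45 minutes + 16:00 = 1 hour 15 minutes.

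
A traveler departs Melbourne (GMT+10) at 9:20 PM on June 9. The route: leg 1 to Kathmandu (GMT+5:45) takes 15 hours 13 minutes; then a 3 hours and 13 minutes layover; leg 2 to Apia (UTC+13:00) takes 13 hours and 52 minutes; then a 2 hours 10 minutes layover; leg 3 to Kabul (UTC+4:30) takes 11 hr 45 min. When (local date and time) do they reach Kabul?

Convert departure to UTC: 9:20 PM − 10:00 = 11:20 AM UTC on Jun 9.
Add 15 hours and 13 minutes leg 1 → 2:33 AM UTC (Jun 10).
Add 3 hours and 13 minutes layover in Kathmandu → 5:46 AM UTC.
Add 13 hours and 52 minutes leg 2 → 7:38 PM UTC.
Add 2 hours 10 minutes layover in Apia → 9:48 PM UTC.
Add 11 hours 45 minutes leg 3 → 9:33 AM UTC (Jun 11).
Kabul is UTC+4:30, so local arrival = 9:33 AM + 4:30 = 2:03 PM on Jun 11.

2:03 PM on June 11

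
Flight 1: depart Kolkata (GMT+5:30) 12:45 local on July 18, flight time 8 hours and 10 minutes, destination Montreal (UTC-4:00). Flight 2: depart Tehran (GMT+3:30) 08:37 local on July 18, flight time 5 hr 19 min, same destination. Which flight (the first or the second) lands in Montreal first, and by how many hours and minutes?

Flight 1 in UTC: 12:45 − 5:30 = 07:15 on Jul 18.
+8 hours and 10 minutes → arrive 15:25 UTC on Jul 18.
Flight 2 in UTC: 08:37 − 3:30 = 05:07 on Jul 18.
+5 hours 19 minutes → arrive 10:26 UTC on Jul 18.
Flight 2 lands earlier by 4 hours 59 minutes.

the second, by 4 hours 59 minutes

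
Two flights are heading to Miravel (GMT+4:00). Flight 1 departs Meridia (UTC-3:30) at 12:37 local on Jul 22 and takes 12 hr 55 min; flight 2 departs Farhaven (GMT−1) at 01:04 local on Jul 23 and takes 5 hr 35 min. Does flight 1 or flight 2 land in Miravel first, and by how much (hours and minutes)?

Flight 1 in UTC: 12:37 + 3:30 = 16:07 on Jul 22.
+12 hours and 55 minutes → arrive 05:02 UTC on Jul 23.
Flight 2 in UTC: 01:04 + 1:00 = 02:04 on Jul 23.
+5 hours 35 minutes → arrive 07:39 UTC on Jul 23.
Flight 1 lands earlier by 2 hours 37 minutes.

the first, by 2 hours 37 minutes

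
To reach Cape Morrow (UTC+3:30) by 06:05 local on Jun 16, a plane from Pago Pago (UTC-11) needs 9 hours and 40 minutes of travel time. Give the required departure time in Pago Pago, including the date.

Target arrival in UTC: 06:05 − 3:30 = 02:35 on Jun 16.
Subtract 9 hours 40 minutes → departure 16:55 UTC on Jun 15.
Pago Pago is UTC−11:00: 16:55 − 11:00 = 05:55 on Jun 15.

05:55 on Jun 15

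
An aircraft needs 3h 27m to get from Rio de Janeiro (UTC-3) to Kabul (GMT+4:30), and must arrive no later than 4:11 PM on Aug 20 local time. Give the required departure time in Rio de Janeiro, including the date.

5:14 AM on August 20

Target arrival in UTC: 4:11 PM − 4:30 = 11:41 AM on Aug 20.
Subtract 3 hours 27 minutes → departure 8:14 AM UTC on Aug 20.
Rio de Janeiro is UTC−3:00: 8:14 AM − 3:00 = 5:14 AM on Aug 20.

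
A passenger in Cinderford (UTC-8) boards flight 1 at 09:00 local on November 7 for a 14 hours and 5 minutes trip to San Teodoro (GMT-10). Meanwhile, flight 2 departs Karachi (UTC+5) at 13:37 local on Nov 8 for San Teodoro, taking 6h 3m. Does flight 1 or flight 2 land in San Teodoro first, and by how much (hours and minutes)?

Flight 1 in UTC: 09:00 + 8:00 = 17:00 on Nov 7.
+14 hours and 5 minutes → arrive 07:05 UTC on Nov 8.
Flight 2 in UTC: 13:37 − 5:00 = 08:37 on Nov 8.
+6 hours 3 minutes → arrive 14:40 UTC on Nov 8.
Flight 1 lands earlier by 7 hours 35 minutes.

the first, by 7 hours 35 minutes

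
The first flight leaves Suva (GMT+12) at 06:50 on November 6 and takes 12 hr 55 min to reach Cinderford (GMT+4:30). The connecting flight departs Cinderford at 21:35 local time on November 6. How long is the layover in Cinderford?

9 hours 20 minutes

Convert departure to UTC: 06:50 − 12:00 = 18:50 UTC on Nov 5.
Add 12 hours and 55 minutes flight time → 07:45 UTC (Nov 6).
Cinderford is UTC+4:30, so local arrival = 07:45 + 4:30 = 12:15 on Nov 6.
Layover = 21:35 − 12:15 = 9 hours 20 minutes.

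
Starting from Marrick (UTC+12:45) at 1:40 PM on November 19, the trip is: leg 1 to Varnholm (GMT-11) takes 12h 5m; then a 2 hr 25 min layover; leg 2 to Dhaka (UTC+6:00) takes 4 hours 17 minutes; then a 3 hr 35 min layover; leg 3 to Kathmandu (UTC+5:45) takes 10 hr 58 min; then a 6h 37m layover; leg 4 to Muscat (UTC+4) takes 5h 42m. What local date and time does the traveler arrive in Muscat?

2:34 AM on November 21

Convert departure to UTC: 1:40 PM − 12:45 = 12:55 AM UTC on Nov 19.
Add 12 hours 5 minutes leg 1 → 1:00 PM UTC.
Add 2 hours 25 minutes layover in Varnholm → 3:25 PM UTC.
Add 4 hours 17 minutes leg 2 → 7:42 PM UTC.
Add 3 hours 35 minutes layover in Dhaka → 11:17 PM UTC.
Add 10 hours and 58 minutes leg 3 → 10:15 AM UTC (Nov 20).
Add 6 hours and 37 minutes layover in Kathmandu → 4:52 PM UTC.
Add 5 hours 42 minutes leg 4 → 10:34 PM UTC.
Muscat is UTC+4:00, so local arrival = 10:34 PM + 4:00 = 2:34 AM on Nov 21.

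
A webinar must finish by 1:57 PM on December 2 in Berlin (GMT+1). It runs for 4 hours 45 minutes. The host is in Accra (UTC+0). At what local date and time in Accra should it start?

8:12 AM on December 2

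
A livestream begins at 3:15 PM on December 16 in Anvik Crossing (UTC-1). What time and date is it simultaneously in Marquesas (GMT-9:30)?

In UTC: 3:15 PM + 1:00 = 4:15 PM on Dec 16.
Marquesas is UTC−9:30: 4:15 PM − 9:30 = 6:45 AM on Dec 16.

6:45 AM on Dec 16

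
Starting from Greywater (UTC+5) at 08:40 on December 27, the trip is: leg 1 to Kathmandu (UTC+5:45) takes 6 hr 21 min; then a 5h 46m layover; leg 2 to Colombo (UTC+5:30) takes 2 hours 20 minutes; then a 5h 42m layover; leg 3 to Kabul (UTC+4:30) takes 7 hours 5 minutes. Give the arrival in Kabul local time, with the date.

Convert departure to UTC: 08:40 − 5:00 = 03:40 UTC on Dec 27.
Add 6 hours and 21 minutes leg 1 → 10:01 UTC.
Add 5 hours 46 minutes layover in Kathmandu → 15:47 UTC.
Add 2 hours 20 minutes leg 2 → 18:07 UTC.
Add 5 hours 42 minutes layover in Colombo → 23:49 UTC.
Add 7 hours and 5 minutes leg 3 → 06:54 UTC (Dec 28).
Kabul is UTC+4:30, so local arrival = 06:54 + 4:30 = 11:24 on Dec 28.

11:24 on December 28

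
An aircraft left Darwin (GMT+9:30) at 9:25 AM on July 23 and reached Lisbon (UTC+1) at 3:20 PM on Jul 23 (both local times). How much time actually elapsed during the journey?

Departure in UTC: 9:25 AM − 9:30 = 11:55 PM on Jul 22.
Arrival in UTC: 3:20 PM − 1:00 = 2:20 PM on Jul 23.
Elapsed = 2:20 PM − 11:55 PM (+1 day) = 14 hours 25 minutes.

14 hours 25 minutes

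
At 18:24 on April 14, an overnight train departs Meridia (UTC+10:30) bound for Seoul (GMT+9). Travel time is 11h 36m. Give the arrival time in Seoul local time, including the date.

04:30 on Apr 15

Seoul is 1:30 behind Meridia.
After 11 hours and 36 minutes it is 06:00 (Apr 15) in Meridia.
Shift by the zone difference: 06:00 − 1:30 = 04:30 on Apr 15 in Seoul.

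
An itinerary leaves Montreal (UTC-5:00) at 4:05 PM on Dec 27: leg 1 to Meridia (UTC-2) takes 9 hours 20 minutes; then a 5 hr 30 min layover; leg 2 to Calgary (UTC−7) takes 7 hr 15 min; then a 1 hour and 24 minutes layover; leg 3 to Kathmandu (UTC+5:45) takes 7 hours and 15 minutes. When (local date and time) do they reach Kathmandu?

Convert departure to UTC: 4:05 PM + 5:00 = 9:05 PM UTC on Dec 27.
Add 9 hours and 20 minutes leg 1 → 6:25 AM UTC (Dec 28).
Add 5 hours and 30 minutes layover in Meridia → 11:55 AM UTC.
Add 7 hours and 15 minutes leg 2 → 7:10 PM UTC.
Add 1 hour and 24 minutes layover in Calgary → 8:34 PM UTC.
Add 7 hours and 15 minutes leg 3 → 3:49 AM UTC (Dec 29).
Kathmandu is UTC+5:45, so local arrival = 3:49 AM + 5:45 = 9:34 AM on Dec 29.

9:34 AM on December 29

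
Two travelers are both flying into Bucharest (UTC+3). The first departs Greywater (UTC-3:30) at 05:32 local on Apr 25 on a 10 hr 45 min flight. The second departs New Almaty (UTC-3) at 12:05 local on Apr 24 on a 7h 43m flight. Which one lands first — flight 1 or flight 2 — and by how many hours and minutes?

Flight 1 in UTC: 05:32 + 3:30 = 09:02 on Apr 25.
+10 hours 45 minutes → arrive 19:47 UTC on Apr 25.
Flight 2 in UTC: 12:05 + 3:00 = 15:05 on Apr 24.
+7 hours and 43 minutes → arrive 22:48 UTC on Apr 24.
Flight 2 lands earlier by 20 hours 59 minutes.

the second, by 20 hours 59 minutes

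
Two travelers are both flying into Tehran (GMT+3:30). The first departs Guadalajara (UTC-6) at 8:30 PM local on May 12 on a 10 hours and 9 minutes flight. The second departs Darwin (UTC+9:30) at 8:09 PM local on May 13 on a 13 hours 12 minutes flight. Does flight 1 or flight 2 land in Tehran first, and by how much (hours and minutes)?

Flight 1 in UTC: 8:30 PM + 6:00 = 2:30 AM on May 13.
+10 hours 9 minutes → arrive 12:39 PM UTC on May 13.
Flight 2 in UTC: 8:09 PM − 9:30 = 10:39 AM on May 13.
+13 hours 12 minutes → arrive 11:51 PM UTC on May 13.
Flight 1 lands earlier by 11 hours 12 minutes.

the first, by 11 hours 12 minutes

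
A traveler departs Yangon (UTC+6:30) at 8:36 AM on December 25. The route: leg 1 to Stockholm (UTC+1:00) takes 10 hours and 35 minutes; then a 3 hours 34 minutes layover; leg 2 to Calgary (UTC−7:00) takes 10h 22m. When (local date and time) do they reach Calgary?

Convert departure to UTC: 8:36 AM − 6:30 = 2:06 AM UTC on Dec 25.
Add 10 hours 35 minutes leg 1 → 12:41 PM UTC.
Add 3 hours and 34 minutes layover in Stockholm → 4:15 PM UTC.
Add 10 hours 22 minutes leg 2 → 2:37 AM UTC (Dec 26).
Calgary is UTC−7:00, so local arrival = 2:37 AM − 7:00 = 7:37 PM on Dec 25.

7:37 PM on December 25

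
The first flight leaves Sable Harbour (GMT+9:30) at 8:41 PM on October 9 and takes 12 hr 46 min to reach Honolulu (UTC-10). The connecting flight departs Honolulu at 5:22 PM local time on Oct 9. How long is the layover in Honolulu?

3 hours 25 minutes

Convert departure to UTC: 8:41 PM − 9:30 = 11:11 AM UTC on Oct 9.
Add 12 hours 46 minutes flight time → 11:57 PM UTC.
Honolulu is UTC−10:00, so local arrival = 11:57 PM − 10:00 = 1:57 PM on Oct 9.
Layover = 5:22 PM − 1:57 PM = 3 hours 25 minutes.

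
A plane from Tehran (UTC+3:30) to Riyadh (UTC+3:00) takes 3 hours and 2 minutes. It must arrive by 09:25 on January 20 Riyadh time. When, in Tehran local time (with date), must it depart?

06:53 on January 20

Target arrival in UTC: 09:25 − 3:00 = 06:25 on Jan 20.
Subtract 3 hours and 2 minutes → departure 03:23 UTC on Jan 20.
Tehran is UTC+3:30: 03:23 + 3:30 = 06:53 on Jan 20.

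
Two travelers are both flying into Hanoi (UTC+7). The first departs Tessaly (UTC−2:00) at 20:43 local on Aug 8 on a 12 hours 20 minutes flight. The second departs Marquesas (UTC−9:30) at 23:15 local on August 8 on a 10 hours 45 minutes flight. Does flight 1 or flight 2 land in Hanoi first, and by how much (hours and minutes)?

the first, by 8 hours 27 minutes

Flight 1 in UTC: 20:43 + 2:00 = 22:43 on Aug 8.
+12 hours 20 minutes → arrive 11:03 UTC on Aug 9.
Flight 2 in UTC: 23:15 + 9:30 = 08:45 on Aug 9.
+10 hours and 45 minutes → arrive 19:30 UTC on Aug 9.
Flight 1 lands earlier by 8 hours 27 minutes.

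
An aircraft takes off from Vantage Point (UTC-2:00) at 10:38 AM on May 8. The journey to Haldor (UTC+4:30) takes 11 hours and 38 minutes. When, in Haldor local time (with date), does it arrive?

4:46 AM on May 9

Convert departure to UTC: 10:38 AM + 2:00 = 12:38 PM UTC on May 8.
Add 11 hours 38 minutes travel time → 12:16 AM UTC (May 9).
Haldor is UTC+4:30, so local arrival = 12:16 AM + 4:30 = 4:46 AM on May 9.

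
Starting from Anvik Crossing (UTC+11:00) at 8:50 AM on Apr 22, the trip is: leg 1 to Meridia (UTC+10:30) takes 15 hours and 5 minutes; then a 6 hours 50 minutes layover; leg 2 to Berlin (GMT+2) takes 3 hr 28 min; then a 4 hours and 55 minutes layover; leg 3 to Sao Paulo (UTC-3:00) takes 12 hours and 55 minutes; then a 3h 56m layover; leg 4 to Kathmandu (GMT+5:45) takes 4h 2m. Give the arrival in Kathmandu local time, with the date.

Convert departure to UTC: 8:50 AM − 11:00 = 9:50 PM UTC on Apr 21.
Add 15 hours 5 minutes leg 1 → 12:55 PM UTC (Apr 22).
Add 6 hours and 50 minutes layover in Meridia → 7:45 PM UTC.
Add 3 hours and 28 minutes leg 2 → 11:13 PM UTC.
Add 4 hours 55 minutes layover in Berlin → 4:08 AM UTC (Apr 23).
Add 12 hours 55 minutes leg 3 → 5:03 PM UTC.
Add 3 hours and 56 minutes layover in Sao Paulo → 8:59 PM UTC.
Add 4 hours 2 minutes leg 4 → 1:01 AM UTC (Apr 24).
Kathmandu is UTC+5:45, so local arrival = 1:01 AM + 5:45 = 6:46 AM on Apr 24.

6:46 AM on April 24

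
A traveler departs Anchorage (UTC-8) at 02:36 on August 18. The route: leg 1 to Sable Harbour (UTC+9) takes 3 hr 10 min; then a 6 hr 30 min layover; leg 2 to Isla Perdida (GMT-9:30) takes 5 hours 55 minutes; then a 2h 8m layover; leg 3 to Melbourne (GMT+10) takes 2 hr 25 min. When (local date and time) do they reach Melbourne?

16:44 on August 19

Convert departure to UTC: 02:36 + 8:00 = 10:36 UTC on Aug 18.
Add 3 hours and 10 minutes leg 1 → 13:46 UTC.
Add 6 hours 30 minutes layover in Sable Harbour → 20:16 UTC.
Add 5 hours 55 minutes leg 2 → 02:11 UTC (Aug 19).
Add 2 hours 8 minutes layover in Isla Perdida → 04:19 UTC.
Add 2 hours 25 minutes leg 3 → 06:44 UTC.
Melbourne is UTC+10:00, so local arrival = 06:44 + 10:00 = 16:44 on Aug 19.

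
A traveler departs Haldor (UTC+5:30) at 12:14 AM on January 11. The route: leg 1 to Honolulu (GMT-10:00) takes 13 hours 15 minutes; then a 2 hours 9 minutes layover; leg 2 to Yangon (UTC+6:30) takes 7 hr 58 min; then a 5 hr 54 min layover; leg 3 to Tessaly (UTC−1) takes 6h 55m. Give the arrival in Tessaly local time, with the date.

Convert departure to UTC: 12:14 AM − 5:30 = 6:44 PM UTC on Jan 10.
Add 13 hours 15 minutes leg 1 → 7:59 AM UTC (Jan 11).
Add 2 hours and 9 minutes layover in Honolulu → 10:08 AM UTC.
Add 7 hours and 58 minutes leg 2 → 6:06 PM UTC.
Add 5 hours 54 minutes layover in Yangon → 12:00 AM UTC (Jan 12).
Add 6 hours and 55 minutes leg 3 → 6:55 AM UTC.
Tessaly is UTC−1:00, so local arrival = 6:55 AM − 1:00 = 5:55 AM on Jan 12.

5:55 AM on January 12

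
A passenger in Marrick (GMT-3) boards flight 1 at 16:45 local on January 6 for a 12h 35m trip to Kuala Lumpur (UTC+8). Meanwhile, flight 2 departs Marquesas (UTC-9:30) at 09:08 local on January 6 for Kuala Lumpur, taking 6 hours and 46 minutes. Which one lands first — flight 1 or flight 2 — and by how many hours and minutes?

Flight 1 in UTC: 16:45 + 3:00 = 19:45 on Jan 6.
+12 hours and 35 minutes → arrive 08:20 UTC on Jan 7.
Flight 2 in UTC: 09:08 + 9:30 = 18:38 on Jan 6.
+6 hours and 46 minutes → arrive 01:24 UTC on Jan 7.
Flight 2 lands earlier by 6 hours 56 minutes.

the second, by 6 hours 56 minutes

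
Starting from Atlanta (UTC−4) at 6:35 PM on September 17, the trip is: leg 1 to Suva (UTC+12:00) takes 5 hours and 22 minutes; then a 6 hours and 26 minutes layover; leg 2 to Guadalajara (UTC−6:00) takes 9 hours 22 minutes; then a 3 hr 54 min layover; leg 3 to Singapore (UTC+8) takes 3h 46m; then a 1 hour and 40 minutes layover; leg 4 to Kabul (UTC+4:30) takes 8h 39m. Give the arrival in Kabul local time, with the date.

6:14 PM on September 19

Convert departure to UTC: 6:35 PM + 4:00 = 10:35 PM UTC on Sep 17.
Add 5 hours and 22 minutes leg 1 → 3:57 AM UTC (Sep 18).
Add 6 hours 26 minutes layover in Suva → 10:23 AM UTC.
Add 9 hours and 22 minutes leg 2 → 7:45 PM UTC.
Add 3 hours and 54 minutes layover in Guadalajara → 11:39 PM UTC.
Add 3 hours 46 minutes leg 3 → 3:25 AM UTC (Sep 19).
Add 1 hour 40 minutes layover in Singapore → 5:05 AM UTC.
Add 8 hours and 39 minutes leg 4 → 1:44 PM UTC.
Kabul is UTC+4:30, so local arrival = 1:44 PM + 4:30 = 6:14 PM on Sep 19.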